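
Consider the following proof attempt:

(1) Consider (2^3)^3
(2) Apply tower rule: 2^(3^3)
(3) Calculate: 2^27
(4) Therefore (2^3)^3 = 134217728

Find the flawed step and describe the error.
Step 2: Apply tower rule: 2^(3^3)

Step 2 incorrectly states that (a^b)^c = a^(b^c). The correct rule is (a^b)^c = a^(b×c). The actual value is (2^3)^3 = 2^9 = 512, not 2^27 = 134217728.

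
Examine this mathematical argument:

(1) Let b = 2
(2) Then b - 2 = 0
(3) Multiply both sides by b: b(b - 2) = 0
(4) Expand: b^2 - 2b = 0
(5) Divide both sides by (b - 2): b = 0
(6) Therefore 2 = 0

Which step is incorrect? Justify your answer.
Step 5: Divide both sides by (b - 2): b = 0

Step 5 divides both sides by (b - 2). However, since b = 2, we have (b - 2) = 0. Division by zero is undefined, making this step invalid.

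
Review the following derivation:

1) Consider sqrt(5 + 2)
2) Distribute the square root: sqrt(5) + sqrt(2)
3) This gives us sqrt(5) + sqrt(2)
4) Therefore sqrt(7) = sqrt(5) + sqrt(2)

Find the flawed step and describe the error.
Step 2: Distribute the square root: sqrt(5) + sqrt(2)

Step 2 incorrectly 'distributes' the square root over addition. The square root function does not distribute: sqrt(a + b) ≠ sqrt(a) + sqrt(b). In fact, sqrt(5 + 2) = sqrt(7) ≈ 2.6458, while sqrt(5) + sqrt(2) ≈ 3.6503.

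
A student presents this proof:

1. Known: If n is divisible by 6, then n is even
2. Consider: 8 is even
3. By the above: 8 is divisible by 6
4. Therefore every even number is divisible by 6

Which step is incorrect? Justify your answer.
Step 3: By the above: 8 is divisible by 6

Step 3 commits the fallacy of affirming the consequent. The known fact 'divisible by 6 → even' does NOT imply 'even → divisible by 6'. That would be the converse, which is false. For example, 8 is even but 8 ÷ 6 = 1.33, which is not an integer.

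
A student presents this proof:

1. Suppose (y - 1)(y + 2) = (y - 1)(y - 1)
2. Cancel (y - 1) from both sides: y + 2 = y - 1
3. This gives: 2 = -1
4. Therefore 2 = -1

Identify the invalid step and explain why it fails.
Step 2: Cancel (y - 1) from both sides: y + 2 = y - 1

Step 2 cancels (y - 1) from both sides. This is only valid if (y - 1) ≠ 0, i.e., y ≠ 1. When y = 1, both sides equal zero regardless of the other factors. The correct approach requires considering y = 1 as a separate case.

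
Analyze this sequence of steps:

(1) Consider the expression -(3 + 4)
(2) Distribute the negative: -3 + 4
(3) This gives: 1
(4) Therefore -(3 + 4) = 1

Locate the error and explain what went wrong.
Step 2: Distribute the negative: -3 + 4

Step 2 incorrectly distributes the negative sign. The correct distribution is -(3 + 4) = -3 - 4 = -7. The negative must be applied to both terms, not just the first. The error treats -(3 + 4) as -3 + 4, which equals 1 instead of -7.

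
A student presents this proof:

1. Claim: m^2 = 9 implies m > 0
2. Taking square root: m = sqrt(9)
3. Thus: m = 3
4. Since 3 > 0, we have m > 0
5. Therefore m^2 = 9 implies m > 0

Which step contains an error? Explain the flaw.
Step 2: Taking square root: m = sqrt(9)

Step 2 takes the square root and assumes the positive root only. The equation m^2 = 9 actually has two solutions: m = 3 and m = -3. The proof silently assumes m > 0 without justification, then uses this assumption to conclude m > 0, which is circular. The counterexample m = -3 shows the claim is false.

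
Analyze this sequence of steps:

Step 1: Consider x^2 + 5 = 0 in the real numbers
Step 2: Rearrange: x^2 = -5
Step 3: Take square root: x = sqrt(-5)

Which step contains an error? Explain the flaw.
Step 3: Take square root: x = sqrt(-5)

Step 3 takes the square root of -5, which is negative. In the real number system, the square root of a negative number is undefined. The equation x^2 + 5 = 0 has no real solutions. Square roots of negative numbers only exist in the complex numbers.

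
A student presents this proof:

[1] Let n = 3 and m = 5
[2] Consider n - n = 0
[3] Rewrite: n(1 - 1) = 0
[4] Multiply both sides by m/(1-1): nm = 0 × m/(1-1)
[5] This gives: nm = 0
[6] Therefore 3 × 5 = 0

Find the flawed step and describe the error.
Step 4: Multiply both sides by m/(1-1): nm = 0 × m/(1-1)

Step 4 multiplies both sides by m/(1-1). However, 1-1 = 0, so this is multiplication by m/0, which is undefined. We cannot multiply by an undefined expression.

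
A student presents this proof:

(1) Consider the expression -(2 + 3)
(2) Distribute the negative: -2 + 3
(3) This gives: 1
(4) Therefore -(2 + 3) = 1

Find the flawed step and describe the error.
Step 2: Distribute the negative: -2 + 3

Step 2 incorrectly distributes the negative sign. The correct distribution is -(2 + 3) = -2 - 3 = -5. The negative must be applied to both terms, not just the first. The error treats -(2 + 3) as -2 + 3, which equals 1 instead of -5.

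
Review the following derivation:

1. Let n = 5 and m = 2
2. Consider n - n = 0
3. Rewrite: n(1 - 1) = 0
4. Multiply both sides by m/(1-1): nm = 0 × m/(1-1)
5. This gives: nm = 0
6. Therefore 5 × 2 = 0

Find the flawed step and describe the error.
Step 4: Multiply both sides by m/(1-1): nm = 0 × m/(1-1)

Step 4 multiplies both sides by m/(1-1). However, 1-1 = 0, so this is multiplication by m/0, which is undefined. We cannot multiply by an undefined expression.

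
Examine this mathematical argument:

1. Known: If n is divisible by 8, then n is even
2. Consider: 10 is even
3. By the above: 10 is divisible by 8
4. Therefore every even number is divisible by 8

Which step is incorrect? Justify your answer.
Step 3: By the above: 10 is divisible by 8

Step 3 commits the fallacy of affirming the consequent. The known fact 'divisible by 8 → even' does NOT imply 'even → divisible by 8'. That would be the converse, which is false. For example, 10 is even but 10 ÷ 8 = 1.25, which is not an integer.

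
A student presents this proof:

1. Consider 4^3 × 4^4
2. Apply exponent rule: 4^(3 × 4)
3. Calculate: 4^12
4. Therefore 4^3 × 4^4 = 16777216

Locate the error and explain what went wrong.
Step 2: Apply exponent rule: 4^(3 × 4)

Step 2 incorrectly states that a^b × a^c = a^(b×c). The correct rule is a^b × a^c = a^(b+c). The actual value is 4^3 × 4^4 = 4^7 = 16384, not 4^12 = 16777216.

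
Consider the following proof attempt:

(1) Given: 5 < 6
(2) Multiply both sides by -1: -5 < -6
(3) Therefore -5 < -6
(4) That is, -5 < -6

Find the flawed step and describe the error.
Step 2: Multiply both sides by -1: -5 < -6

Step 2 multiplies both sides by -1 but fails to reverse the inequality sign. When multiplying (or dividing) an inequality by a negative number, the direction must be reversed. Since 5 < 6, we should get -5 > -6, i.e., -5 > -6.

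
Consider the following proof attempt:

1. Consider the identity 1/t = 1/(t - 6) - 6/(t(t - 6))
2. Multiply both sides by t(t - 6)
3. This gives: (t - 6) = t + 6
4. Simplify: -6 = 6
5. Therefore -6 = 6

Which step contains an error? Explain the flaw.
Step 3: This gives: (t - 6) = t + 6

Step 3 makes a sign error when clearing denominators. Multiplying -6/(t(t - 6)) by t(t - 6) gives -6, not +6. The correct result is (t - 6) = t - 6, which is trivially true, not (t - 6) = t + 6. (Step 1 is a valid identity: 1/(t - 6) - 6/(t(t - 6)) = (t - 6)/(t(t - 6)) = 1/t.)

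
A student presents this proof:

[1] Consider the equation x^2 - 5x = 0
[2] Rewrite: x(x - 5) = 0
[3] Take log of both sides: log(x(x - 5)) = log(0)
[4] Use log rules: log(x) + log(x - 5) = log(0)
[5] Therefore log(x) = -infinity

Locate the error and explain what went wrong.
Step 3: Take log of both sides: log(x(x - 5)) = log(0)

Step 3 takes the logarithm of both sides, resulting in log(0) on the right side. The logarithm is only defined for positive numbers; log(0) is undefined (approaches negative infinity). This operation is invalid.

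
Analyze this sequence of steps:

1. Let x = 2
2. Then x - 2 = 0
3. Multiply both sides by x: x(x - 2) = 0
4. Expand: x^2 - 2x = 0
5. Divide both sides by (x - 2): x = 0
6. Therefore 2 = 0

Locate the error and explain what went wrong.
Step 5: Divide both sides by (x - 2): x = 0

Step 5 divides both sides by (x - 2). However, since x = 2, we have (x - 2) = 0. Division by zero is undefined, making this step invalid.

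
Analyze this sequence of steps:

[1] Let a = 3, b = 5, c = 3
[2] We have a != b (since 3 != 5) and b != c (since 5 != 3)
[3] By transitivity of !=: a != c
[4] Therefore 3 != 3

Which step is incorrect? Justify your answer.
Step 3: By transitivity of !=: a != c

Step 3 incorrectly applies transitivity to the '!=' relation. Transitivity states: if a R b and b R c, then a R c. However, '!=' is not transitive. Counterexample: 3 != 5 and 5 != 3, but 3 = 3 (both equal 3). Transitivity holds for relations like <, <=, =, but not for !=.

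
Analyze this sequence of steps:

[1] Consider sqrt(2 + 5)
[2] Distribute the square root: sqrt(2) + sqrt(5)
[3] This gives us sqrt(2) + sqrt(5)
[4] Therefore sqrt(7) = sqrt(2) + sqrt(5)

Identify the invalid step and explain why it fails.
Step 2: Distribute the square root: sqrt(2) + sqrt(5)

Step 2 incorrectly 'distributes' the square root over addition. The square root function does not distribute: sqrt(a + b) ≠ sqrt(a) + sqrt(b). In fact, sqrt(2 + 5) = sqrt(7) ≈ 2.6458, while sqrt(2) + sqrt(5) ≈ 3.6503.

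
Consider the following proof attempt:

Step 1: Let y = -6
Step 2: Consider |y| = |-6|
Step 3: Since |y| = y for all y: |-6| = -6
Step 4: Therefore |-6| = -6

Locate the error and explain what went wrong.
Step 3: Since |y| = y for all y: |-6| = -6

Step 3 incorrectly states that |y| = y for all y. The correct definition is |y| = y when y >= 0, and |y| = -y when y < 0. Since -6 < 0, we have |-6| = -(-6) = 6, not -6.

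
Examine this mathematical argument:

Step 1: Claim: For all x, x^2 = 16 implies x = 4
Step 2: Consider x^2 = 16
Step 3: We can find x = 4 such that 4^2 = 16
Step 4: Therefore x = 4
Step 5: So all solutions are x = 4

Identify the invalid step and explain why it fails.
Step 4: Therefore x = 4

Step 4 incorrectly concludes that x = 4 is the only solution. The proof shows that x = 4 is A solution (existence), but does not show it is the ONLY solution (uniqueness). In fact, x = -4 is also a solution since (-4)^2 = 16. Finding one solution doesn't prove there are no others.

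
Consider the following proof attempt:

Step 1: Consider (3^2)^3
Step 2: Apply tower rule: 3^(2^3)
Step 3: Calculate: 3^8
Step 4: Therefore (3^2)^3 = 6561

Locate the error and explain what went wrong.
Step 2: Apply tower rule: 3^(2^3)

Step 2 incorrectly states that (a^b)^c = a^(b^c). The correct rule is (a^b)^c = a^(b×c). The actual value is (3^2)^3 = 3^6 = 729, not 3^8 = 6561.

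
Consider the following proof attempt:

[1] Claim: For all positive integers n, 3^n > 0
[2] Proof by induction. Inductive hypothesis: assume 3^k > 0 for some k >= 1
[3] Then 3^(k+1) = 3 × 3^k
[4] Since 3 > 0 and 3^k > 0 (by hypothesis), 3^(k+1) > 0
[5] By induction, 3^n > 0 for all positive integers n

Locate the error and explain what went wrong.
Step 5: By induction, 3^n > 0 for all positive integers n

Step 5 concludes the proof by induction, but no base case was ever established. A valid induction proof requires: (1) a base case proving 3^1 > 0, and (2) an inductive step showing IF 3^k > 0 THEN 3^(k+1) > 0. Steps 2-4 correctly establish the inductive step, but without the base case the conclusion in step 5 does not follow.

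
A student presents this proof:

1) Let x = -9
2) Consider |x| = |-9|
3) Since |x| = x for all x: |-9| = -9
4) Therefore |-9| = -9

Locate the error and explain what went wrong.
Step 3: Since |x| = x for all x: |-9| = -9

Step 3 incorrectly states that |x| = x for all x. The correct definition is |x| = x when x >= 0, and |x| = -x when x < 0. Since -9 < 0, we have |-9| = -(-9) = 9, not -9.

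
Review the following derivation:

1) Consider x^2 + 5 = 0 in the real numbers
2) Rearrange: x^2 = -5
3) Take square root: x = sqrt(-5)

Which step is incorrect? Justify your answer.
Step 3: Take square root: x = sqrt(-5)

Step 3 takes the square root of -5, which is negative. In the real number system, the square root of a negative number is undefined. The equation x^2 + 5 = 0 has no real solutions. Square roots of negative numbers only exist in the complex numbers.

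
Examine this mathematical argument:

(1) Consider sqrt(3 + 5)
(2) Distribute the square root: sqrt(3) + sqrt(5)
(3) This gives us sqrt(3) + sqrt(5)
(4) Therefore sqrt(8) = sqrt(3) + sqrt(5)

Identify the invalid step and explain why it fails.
Step 2: Distribute the square root: sqrt(3) + sqrt(5)

Step 2 incorrectly 'distributes' the square root over addition. The square root function does not distribute: sqrt(a + b) ≠ sqrt(a) + sqrt(b). In fact, sqrt(3 + 5) = sqrt(8) ≈ 2.8284, while sqrt(3) + sqrt(5) ≈ 3.9681.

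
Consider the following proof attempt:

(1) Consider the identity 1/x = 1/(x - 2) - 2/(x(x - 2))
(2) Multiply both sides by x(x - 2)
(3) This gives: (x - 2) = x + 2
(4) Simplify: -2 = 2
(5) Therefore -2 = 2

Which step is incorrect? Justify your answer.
Step 3: This gives: (x - 2) = x + 2

Step 3 makes a sign error when clearing denominators. Multiplying -2/(x(x - 2)) by x(x - 2) gives -2, not +2. The correct result is (x - 2) = x - 2, which is trivially true, not (x - 2) = x + 2. (Step 1 is a valid identity: 1/(x - 2) - 2/(x(x - 2)) = (x - 2)/(x(x - 2)) = 1/x.)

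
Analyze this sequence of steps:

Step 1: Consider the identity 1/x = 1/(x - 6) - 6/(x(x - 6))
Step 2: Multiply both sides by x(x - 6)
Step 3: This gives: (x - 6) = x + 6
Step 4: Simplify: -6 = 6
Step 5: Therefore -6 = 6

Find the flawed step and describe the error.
Step 3: This gives: (x - 6) = x + 6

Step 3 makes a sign error when clearing denominators. Multiplying -6/(x(x - 6)) by x(x - 6) gives -6, not +6. The correct result is (x - 6) = x - 6, which is trivially true, not (x - 6) = x + 6. (Step 1 is a valid identity: 1/(x - 6) - 6/(x(x - 6)) = (x - 6)/(x(x - 6)) = 1/x.)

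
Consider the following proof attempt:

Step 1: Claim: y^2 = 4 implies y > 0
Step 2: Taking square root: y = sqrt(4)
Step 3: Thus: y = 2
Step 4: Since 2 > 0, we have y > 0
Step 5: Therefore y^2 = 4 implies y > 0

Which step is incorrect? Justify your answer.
Step 2: Taking square root: y = sqrt(4)

Step 2 takes the square root and assumes the positive root only. The equation y^2 = 4 actually has two solutions: y = 2 and y = -2. The proof silently assumes y > 0 without justification, then uses this assumption to conclude y > 0, which is circular. The counterexample y = -2 shows the claim is false.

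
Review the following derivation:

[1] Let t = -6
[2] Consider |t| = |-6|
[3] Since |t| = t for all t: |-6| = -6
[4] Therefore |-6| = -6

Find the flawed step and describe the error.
Step 3: Since |t| = t for all t: |-6| = -6

Step 3 incorrectly states that |t| = t for all t. The correct definition is |t| = t when t >= 0, and |t| = -t when t < 0. Since -6 < 0, we have |-6| = -(-6) = 6, not -6.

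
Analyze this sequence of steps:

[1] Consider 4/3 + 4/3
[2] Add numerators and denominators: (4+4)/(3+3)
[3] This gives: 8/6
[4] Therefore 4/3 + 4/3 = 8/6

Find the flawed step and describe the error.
Step 2: Add numerators and denominators: (4+4)/(3+3)

Step 2 incorrectly adds fractions by separately adding numerators and denominators. This is wrong. The correct method requires a common denominator: 4/3 + 4/3 = (4×3 + 4×3)/(3×3) = 24/9 = 8/3. The method used gives 8/6, which is different.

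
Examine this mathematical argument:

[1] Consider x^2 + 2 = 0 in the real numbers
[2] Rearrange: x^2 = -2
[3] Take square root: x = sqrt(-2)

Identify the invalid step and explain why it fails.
Step 3: Take square root: x = sqrt(-2)

Step 3 takes the square root of -2, which is negative. In the real number system, the square root of a negative number is undefined. The equation x^2 + 2 = 0 has no real solutions. Square roots of negative numbers only exist in the complex numbers.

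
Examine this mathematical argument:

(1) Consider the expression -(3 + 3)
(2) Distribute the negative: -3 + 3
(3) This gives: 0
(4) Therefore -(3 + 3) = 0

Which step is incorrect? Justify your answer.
Step 2: Distribute the negative: -3 + 3

Step 2 incorrectly distributes the negative sign. The correct distribution is -(3 + 3) = -3 - 3 = -6. The negative must be applied to both terms, not just the first. The error treats -(3 + 3) as -3 + 3, which equals 0 instead of -6.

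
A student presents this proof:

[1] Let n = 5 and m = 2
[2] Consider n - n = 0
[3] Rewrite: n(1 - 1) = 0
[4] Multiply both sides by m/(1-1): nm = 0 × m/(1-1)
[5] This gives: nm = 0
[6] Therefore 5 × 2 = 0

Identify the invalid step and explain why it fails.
Step 4: Multiply both sides by m/(1-1): nm = 0 × m/(1-1)

Step 4 multiplies both sides by m/(1-1). However, 1-1 = 0, so this is multiplication by m/0, which is undefined. We cannot multiply by an undefined expression.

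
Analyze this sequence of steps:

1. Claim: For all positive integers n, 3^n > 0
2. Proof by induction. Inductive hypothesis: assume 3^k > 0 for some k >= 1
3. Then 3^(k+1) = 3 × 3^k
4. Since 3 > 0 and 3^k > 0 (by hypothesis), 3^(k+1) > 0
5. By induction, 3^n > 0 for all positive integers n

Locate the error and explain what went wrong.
Step 5: By induction, 3^n > 0 for all positive integers n

Step 5 concludes the proof by induction, but no base case was ever established. A valid induction proof requires: (1) a base case proving 3^1 > 0, and (2) an inductive step showing IF 3^k > 0 THEN 3^(k+1) > 0. Steps 2-4 correctly establish the inductive step, but without the base case the conclusion in step 5 does not follow.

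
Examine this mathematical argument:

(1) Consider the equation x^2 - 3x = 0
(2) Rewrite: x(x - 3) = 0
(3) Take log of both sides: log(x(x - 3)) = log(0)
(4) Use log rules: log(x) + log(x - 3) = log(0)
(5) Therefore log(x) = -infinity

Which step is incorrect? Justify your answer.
Step 3: Take log of both sides: log(x(x - 3)) = log(0)

Step 3 takes the logarithm of both sides, resulting in log(0) on the right side. The logarithm is only defined for positive numbers; log(0) is undefined (approaches negative infinity). This operation is invalid.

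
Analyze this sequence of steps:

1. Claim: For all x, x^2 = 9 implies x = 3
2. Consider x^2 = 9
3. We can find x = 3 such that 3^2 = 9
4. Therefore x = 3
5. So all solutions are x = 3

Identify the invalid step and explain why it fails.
Step 4: Therefore x = 3

Step 4 incorrectly concludes that x = 3 is the only solution. The proof shows that x = 3 is A solution (existence), but does not show it is the ONLY solution (uniqueness). In fact, x = -3 is also a solution since (-3)^2 = 9. Finding one solution doesn't prove there are no others.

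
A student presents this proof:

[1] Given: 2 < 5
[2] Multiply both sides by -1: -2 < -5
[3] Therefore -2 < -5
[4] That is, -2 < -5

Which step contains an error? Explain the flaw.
Step 2: Multiply both sides by -1: -2 < -5

Step 2 multiplies both sides by -1 but fails to reverse the inequality sign. When multiplying (or dividing) an inequality by a negative number, the direction must be reversed. Since 2 < 5, we should get -2 > -5, i.e., -2 > -5.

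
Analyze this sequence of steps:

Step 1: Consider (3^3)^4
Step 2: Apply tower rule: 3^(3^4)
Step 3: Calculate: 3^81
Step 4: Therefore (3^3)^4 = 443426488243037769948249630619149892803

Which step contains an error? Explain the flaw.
Step 2: Apply tower rule: 3^(3^4)

Step 2 incorrectly states that (a^b)^c = a^(b^c). The correct rule is (a^b)^c = a^(b×c). The actual value is (3^3)^4 = 3^12 = 531441, not 3^81 = 443426488243037769948249630619149892803.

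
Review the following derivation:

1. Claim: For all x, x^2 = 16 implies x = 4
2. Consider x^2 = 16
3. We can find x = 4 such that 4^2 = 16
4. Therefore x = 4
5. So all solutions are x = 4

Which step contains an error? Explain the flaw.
Step 4: Therefore x = 4

Step 4 incorrectly concludes that x = 4 is the only solution. The proof shows that x = 4 is A solution (existence), but does not show it is the ONLY solution (uniqueness). In fact, x = -4 is also a solution since (-4)^2 = 16. Finding one solution doesn't prove there are no others.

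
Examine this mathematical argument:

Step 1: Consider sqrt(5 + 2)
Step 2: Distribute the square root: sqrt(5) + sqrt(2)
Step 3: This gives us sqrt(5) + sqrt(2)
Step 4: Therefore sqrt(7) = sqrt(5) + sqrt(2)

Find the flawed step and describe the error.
Step 2: Distribute the square root: sqrt(5) + sqrt(2)

Step 2 incorrectly 'distributes' the square root over addition. The square root function does not distribute: sqrt(a + b) ≠ sqrt(a) + sqrt(b). In fact, sqrt(5 + 2) = sqrt(7) ≈ 2.6458, while sqrt(5) + sqrt(2) ≈ 3.6503.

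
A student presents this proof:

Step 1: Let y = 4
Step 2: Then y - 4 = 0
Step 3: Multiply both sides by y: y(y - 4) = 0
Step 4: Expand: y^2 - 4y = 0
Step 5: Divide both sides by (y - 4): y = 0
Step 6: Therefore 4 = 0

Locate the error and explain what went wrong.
Step 5: Divide both sides by (y - 4): y = 0

Step 5 divides both sides by (y - 4). However, since y = 4, we have (y - 4) = 0. Division by zero is undefined, making this step invalid.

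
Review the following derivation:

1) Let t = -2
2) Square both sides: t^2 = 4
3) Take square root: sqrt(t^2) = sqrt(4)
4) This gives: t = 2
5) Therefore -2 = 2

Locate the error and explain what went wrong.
Step 4: This gives: t = 2

Step 4 incorrectly states that sqrt(t^2) = t. The correct identity is sqrt(t^2) = |t|. Since t = -2 < 0, we have sqrt(t^2) = |-2| = 2, not t = -2.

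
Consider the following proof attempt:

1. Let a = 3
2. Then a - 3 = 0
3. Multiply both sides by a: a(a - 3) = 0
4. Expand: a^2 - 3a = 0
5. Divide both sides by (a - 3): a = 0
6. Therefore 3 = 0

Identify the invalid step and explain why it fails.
Step 5: Divide both sides by (a - 3): a = 0

Step 5 divides both sides by (a - 3). However, since a = 3, we have (a - 3) = 0. Division by zero is undefined, making this step invalid.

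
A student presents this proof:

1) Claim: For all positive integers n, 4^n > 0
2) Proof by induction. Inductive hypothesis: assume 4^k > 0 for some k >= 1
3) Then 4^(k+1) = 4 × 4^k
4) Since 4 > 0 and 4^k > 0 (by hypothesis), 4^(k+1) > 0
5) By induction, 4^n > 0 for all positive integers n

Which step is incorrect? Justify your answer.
Step 5: By induction, 4^n > 0 for all positive integers n

Step 5 concludes the proof by induction, but no base case was ever established. A valid induction proof requires: (1) a base case proving 4^1 > 0, and (2) an inductive step showing IF 4^k > 0 THEN 4^(k+1) > 0. Steps 2-4 correctly establish the inductive step, but without the base case the conclusion in step 5 does not follow.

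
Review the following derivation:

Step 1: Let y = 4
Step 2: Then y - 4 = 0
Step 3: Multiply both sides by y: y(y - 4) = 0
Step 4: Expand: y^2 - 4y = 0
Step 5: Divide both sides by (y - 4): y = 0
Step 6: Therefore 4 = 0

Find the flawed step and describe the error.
Step 5: Divide both sides by (y - 4): y = 0

Step 5 divides both sides by (y - 4). However, since y = 4, we have (y - 4) = 0. Division by zero is undefined, making this step invalid.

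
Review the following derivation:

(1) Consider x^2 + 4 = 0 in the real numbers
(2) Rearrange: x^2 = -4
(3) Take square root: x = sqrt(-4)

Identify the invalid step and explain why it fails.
Step 3: Take square root: x = sqrt(-4)

Step 3 takes the square root of -4, which is negative. In the real number system, the square root of a negative number is undefined. The equation x^2 + 4 = 0 has no real solutions. Square roots of negative numbers only exist in the complex numbers.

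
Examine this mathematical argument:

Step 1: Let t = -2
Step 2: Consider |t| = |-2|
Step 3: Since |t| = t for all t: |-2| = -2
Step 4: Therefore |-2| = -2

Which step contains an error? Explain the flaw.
Step 3: Since |t| = t for all t: |-2| = -2

Step 3 incorrectly states that |t| = t for all t. The correct definition is |t| = t when t >= 0, and |t| = -t when t < 0. Since -2 < 0, we have |-2| = -(-2) = 2, not -2.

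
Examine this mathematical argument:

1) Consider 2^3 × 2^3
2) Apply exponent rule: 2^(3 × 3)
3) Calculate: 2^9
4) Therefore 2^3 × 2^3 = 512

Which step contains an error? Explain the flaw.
Step 2: Apply exponent rule: 2^(3 × 3)

Step 2 incorrectly states that a^b × a^c = a^(b×c). The correct rule is a^b × a^c = a^(b+c). The actual value is 2^3 × 2^3 = 2^6 = 64, not 2^9 = 512.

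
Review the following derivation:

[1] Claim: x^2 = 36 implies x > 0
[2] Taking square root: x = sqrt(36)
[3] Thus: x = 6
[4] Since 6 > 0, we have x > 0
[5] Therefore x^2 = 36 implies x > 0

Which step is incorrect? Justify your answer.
Step 2: Taking square root: x = sqrt(36)

Step 2 takes the square root and assumes the positive root only. The equation x^2 = 36 actually has two solutions: x = 6 and x = -6. The proof silently assumes x > 0 without justification, then uses this assumption to conclude x > 0, which is circular. The counterexample x = -6 shows the claim is false.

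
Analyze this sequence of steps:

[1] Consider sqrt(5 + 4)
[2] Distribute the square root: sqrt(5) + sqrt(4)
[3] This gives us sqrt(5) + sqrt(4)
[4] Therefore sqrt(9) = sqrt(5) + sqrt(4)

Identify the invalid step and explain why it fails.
Step 2: Distribute the square root: sqrt(5) + sqrt(4)

Step 2 incorrectly 'distributes' the square root over addition. The square root function does not distribute: sqrt(a + b) ≠ sqrt(a) + sqrt(b). In fact, sqrt(5 + 4) = sqrt(9) ≈ 3.0000, while sqrt(5) + sqrt(4) ≈ 4.2361.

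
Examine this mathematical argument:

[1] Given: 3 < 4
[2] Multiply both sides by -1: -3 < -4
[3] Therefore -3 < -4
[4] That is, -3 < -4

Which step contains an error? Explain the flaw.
Step 2: Multiply both sides by -1: -3 < -4

Step 2 multiplies both sides by -1 but fails to reverse the inequality sign. When multiplying (or dividing) an inequality by a negative number, the direction must be reversed. Since 3 < 4, we should get -3 > -4, i.e., -3 > -4.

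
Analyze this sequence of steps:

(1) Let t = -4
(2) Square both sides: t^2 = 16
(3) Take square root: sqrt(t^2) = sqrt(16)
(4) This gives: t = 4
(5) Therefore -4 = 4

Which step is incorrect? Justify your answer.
Step 4: This gives: t = 4

Step 4 incorrectly states that sqrt(t^2) = t. The correct identity is sqrt(t^2) = |t|. Since t = -4 < 0, we have sqrt(t^2) = |-4| = 4, not t = -4.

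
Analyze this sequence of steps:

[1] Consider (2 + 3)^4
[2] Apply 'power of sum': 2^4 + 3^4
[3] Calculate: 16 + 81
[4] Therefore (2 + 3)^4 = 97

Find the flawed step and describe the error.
Step 2: Apply 'power of sum': 2^4 + 3^4

Step 2 incorrectly applies a non-existent rule '(a+b)^n = a^n + b^n'. This is false in general. The correct expansion uses the binomial theorem. The actual value is (2 + 3)^4 = 5^4 = 625, not 97.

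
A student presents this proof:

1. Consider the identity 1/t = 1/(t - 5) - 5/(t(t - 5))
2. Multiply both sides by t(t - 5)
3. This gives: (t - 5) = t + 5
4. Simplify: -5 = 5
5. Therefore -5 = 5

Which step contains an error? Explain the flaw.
Step 3: This gives: (t - 5) = t + 5

Step 3 makes a sign error when clearing denominators. Multiplying -5/(t(t - 5)) by t(t - 5) gives -5, not +5. The correct result is (t - 5) = t - 5, which is trivially true, not (t - 5) = t + 5. (Step 1 is a valid identity: 1/(t - 5) - 5/(t(t - 5)) = (t - 5)/(t(t - 5)) = 1/t.)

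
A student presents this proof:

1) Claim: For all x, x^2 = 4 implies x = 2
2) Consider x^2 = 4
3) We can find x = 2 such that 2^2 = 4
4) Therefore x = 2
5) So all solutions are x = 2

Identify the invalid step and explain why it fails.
Step 4: Therefore x = 2

Step 4 incorrectly concludes that x = 2 is the only solution. The proof shows that x = 2 is A solution (existence), but does not show it is the ONLY solution (uniqueness). In fact, x = -2 is also a solution since (-2)^2 = 4. Finding one solution doesn't prove there are no others.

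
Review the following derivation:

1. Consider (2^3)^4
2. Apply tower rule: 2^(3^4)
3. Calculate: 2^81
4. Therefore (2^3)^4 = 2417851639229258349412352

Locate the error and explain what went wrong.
Step 2: Apply tower rule: 2^(3^4)

Step 2 incorrectly states that (a^b)^c = a^(b^c). The correct rule is (a^b)^c = a^(b×c). The actual value is (2^3)^4 = 2^12 = 4096, not 2^81 = 2417851639229258349412352.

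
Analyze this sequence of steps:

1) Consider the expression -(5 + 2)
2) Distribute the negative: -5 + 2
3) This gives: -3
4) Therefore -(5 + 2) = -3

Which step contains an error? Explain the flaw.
Step 2: Distribute the negative: -5 + 2

Step 2 incorrectly distributes the negative sign. The correct distribution is -(5 + 2) = -5 - 2 = -7. The negative must be applied to both terms, not just the first. The error treats -(5 + 2) as -5 + 2, which equals -3 instead of -7.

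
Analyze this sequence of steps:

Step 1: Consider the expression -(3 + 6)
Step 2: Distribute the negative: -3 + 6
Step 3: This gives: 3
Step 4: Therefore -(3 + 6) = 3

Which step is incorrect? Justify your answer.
Step 2: Distribute the negative: -3 + 6

Step 2 incorrectly distributes the negative sign. The correct distribution is -(3 + 6) = -3 - 6 = -9. The negative must be applied to both terms, not just the first. The error treats -(3 + 6) as -3 + 6, which equals 3 instead of -9.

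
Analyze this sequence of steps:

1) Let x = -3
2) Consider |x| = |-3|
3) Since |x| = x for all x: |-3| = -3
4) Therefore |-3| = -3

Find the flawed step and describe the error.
Step 3: Since |x| = x for all x: |-3| = -3

Step 3 incorrectly states that |x| = x for all x. The correct definition is |x| = x when x >= 0, and |x| = -x when x < 0. Since -3 < 0, we have |-3| = -(-3) = 3, not -3.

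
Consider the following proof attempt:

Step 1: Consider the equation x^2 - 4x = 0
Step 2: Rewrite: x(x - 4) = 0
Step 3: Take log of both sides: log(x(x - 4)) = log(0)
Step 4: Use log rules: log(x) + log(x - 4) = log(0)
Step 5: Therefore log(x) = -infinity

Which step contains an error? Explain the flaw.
Step 3: Take log of both sides: log(x(x - 4)) = log(0)

Step 3 takes the logarithm of both sides, resulting in log(0) on the right side. The logarithm is only defined for positive numbers; log(0) is undefined (approaches negative infinity). This operation is invalid.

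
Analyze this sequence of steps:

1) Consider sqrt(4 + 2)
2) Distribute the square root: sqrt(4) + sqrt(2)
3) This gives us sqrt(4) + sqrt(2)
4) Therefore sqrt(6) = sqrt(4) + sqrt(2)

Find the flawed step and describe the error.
Step 2: Distribute the square root: sqrt(4) + sqrt(2)

Step 2 incorrectly 'distributes' the square root over addition. The square root function does not distribute: sqrt(a + b) ≠ sqrt(a) + sqrt(b). In fact, sqrt(4 + 2) = sqrt(6) ≈ 2.4495, while sqrt(4) + sqrt(2) ≈ 3.4142.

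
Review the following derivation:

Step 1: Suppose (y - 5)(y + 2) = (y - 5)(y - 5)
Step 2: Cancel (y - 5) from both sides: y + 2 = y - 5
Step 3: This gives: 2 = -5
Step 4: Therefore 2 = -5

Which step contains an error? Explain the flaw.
Step 2: Cancel (y - 5) from both sides: y + 2 = y - 5

Step 2 cancels (y - 5) from both sides. This is only valid if (y - 5) ≠ 0, i.e., y ≠ 5. When y = 5, both sides equal zero regardless of the other factors. The correct approach requires considering y = 5 as a separate case.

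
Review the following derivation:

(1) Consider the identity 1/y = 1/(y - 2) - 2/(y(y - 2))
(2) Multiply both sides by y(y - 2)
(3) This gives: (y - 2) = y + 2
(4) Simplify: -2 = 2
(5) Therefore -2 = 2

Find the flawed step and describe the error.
Step 3: This gives: (y - 2) = y + 2

Step 3 makes a sign error when clearing denominators. Multiplying -2/(y(y - 2)) by y(y - 2) gives -2, not +2. The correct result is (y - 2) = y - 2, which is trivially true, not (y - 2) = y + 2. (Step 1 is a valid identity: 1/(y - 2) - 2/(y(y - 2)) = (y - 2)/(y(y - 2)) = 1/y.)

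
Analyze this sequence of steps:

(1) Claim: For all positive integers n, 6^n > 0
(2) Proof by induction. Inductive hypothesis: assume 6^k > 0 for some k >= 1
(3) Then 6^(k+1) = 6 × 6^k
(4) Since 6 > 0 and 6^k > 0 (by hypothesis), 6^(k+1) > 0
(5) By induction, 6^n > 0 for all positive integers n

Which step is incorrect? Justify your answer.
Step 5: By induction, 6^n > 0 for all positive integers n

Step 5 concludes the proof by induction, but no base case was ever established. A valid induction proof requires: (1) a base case proving 6^1 > 0, and (2) an inductive step showing IF 6^k > 0 THEN 6^(k+1) > 0. Steps 2-4 correctly establish the inductive step, but without the base case the conclusion in step 5 does not follow.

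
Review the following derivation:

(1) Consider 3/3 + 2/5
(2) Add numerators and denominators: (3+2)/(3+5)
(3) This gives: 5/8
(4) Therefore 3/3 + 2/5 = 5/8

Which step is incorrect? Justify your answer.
Step 2: Add numerators and denominators: (3+2)/(3+5)

Step 2 incorrectly adds fractions by separately adding numerators and denominators. This is wrong. The correct method requires a common denominator: 3/3 + 2/5 = (3×5 + 2×3)/(3×5) = 21/15 = 7/5. The method used gives 5/8, which is different.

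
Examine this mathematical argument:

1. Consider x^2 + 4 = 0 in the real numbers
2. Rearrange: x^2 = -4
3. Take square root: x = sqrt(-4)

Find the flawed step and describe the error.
Step 3: Take square root: x = sqrt(-4)

Step 3 takes the square root of -4, which is negative. In the real number system, the square root of a negative number is undefined. The equation x^2 + 4 = 0 has no real solutions. Square roots of negative numbers only exist in the complex numbers.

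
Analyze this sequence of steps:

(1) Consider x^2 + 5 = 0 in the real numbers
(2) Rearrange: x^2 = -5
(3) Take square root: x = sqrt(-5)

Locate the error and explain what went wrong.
Step 3: Take square root: x = sqrt(-5)

Step 3 takes the square root of -5, which is negative. In the real number system, the square root of a negative number is undefined. The equation x^2 + 5 = 0 has no real solutions. Square roots of negative numbers only exist in the complex numbers.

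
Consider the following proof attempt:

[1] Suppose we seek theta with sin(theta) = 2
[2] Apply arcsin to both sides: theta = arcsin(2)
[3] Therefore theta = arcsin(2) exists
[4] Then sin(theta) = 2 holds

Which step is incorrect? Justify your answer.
Step 2: Apply arcsin to both sides: theta = arcsin(2)

Step 2 applies arcsin to 2. However, arcsin(x) is only defined for x in [-1, 1] because sin(theta) can only produce values in that range. Since |2| > 1, arcsin(2) is undefined. There is no angle whose sine equals 2.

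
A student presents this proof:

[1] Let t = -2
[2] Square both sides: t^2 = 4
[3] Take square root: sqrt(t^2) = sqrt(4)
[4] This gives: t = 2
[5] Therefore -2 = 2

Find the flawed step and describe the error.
Step 4: This gives: t = 2

Step 4 incorrectly states that sqrt(t^2) = t. The correct identity is sqrt(t^2) = |t|. Since t = -2 < 0, we have sqrt(t^2) = |-2| = 2, not t = -2.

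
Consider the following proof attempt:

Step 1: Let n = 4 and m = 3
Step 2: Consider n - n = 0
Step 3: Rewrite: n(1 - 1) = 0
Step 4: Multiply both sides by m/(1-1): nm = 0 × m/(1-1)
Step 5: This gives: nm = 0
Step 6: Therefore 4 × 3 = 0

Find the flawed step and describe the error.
Step 4: Multiply both sides by m/(1-1): nm = 0 × m/(1-1)

Step 4 multiplies both sides by m/(1-1). However, 1-1 = 0, so this is multiplication by m/0, which is undefined. We cannot multiply by an undefined expression.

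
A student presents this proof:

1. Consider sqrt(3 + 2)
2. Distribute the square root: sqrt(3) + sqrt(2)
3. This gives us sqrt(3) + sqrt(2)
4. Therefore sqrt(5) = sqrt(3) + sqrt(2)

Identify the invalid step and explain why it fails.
Step 2: Distribute the square root: sqrt(3) + sqrt(2)

Step 2 incorrectly 'distributes' the square root over addition. The square root function does not distribute: sqrt(a + b) ≠ sqrt(a) + sqrt(b). In fact, sqrt(3 + 2) = sqrt(5) ≈ 2.2361, while sqrt(3) + sqrt(2) ≈ 3.1463.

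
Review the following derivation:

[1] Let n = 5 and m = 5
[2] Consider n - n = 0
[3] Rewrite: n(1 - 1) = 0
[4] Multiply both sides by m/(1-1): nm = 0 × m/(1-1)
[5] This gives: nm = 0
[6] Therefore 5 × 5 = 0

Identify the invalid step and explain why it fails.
Step 4: Multiply both sides by m/(1-1): nm = 0 × m/(1-1)

Step 4 multiplies both sides by m/(1-1). However, 1-1 = 0, so this is multiplication by m/0, which is undefined. We cannot multiply by an undefined expression.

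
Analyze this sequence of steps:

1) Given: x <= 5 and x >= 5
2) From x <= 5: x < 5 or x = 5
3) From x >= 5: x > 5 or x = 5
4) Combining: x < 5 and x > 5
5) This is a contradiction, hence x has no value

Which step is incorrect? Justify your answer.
Step 4: Combining: x < 5 and x > 5

Step 4 incorrectly combines the conditions. From x <= 5 and x >= 5, the intersection is x = 5. The error treats the 'or' cases as 'and' requirements. The correct conclusion is that x = 5 is the unique solution, not that no solution exists.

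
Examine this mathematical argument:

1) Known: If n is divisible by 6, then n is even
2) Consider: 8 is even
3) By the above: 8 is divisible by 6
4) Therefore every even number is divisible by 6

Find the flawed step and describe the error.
Step 3: By the above: 8 is divisible by 6

Step 3 commits the fallacy of affirming the consequent. The known fact 'divisible by 6 → even' does NOT imply 'even → divisible by 6'. That would be the converse, which is false. For example, 8 is even but 8 ÷ 6 = 1.33, which is not an integer.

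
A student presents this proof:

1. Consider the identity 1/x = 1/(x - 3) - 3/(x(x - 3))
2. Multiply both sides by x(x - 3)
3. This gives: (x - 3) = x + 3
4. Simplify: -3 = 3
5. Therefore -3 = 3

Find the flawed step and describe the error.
Step 3: This gives: (x - 3) = x + 3

Step 3 makes a sign error when clearing denominators. Multiplying -3/(x(x - 3)) by x(x - 3) gives -3, not +3. The correct result is (x - 3) = x - 3, which is trivially true, not (x - 3) = x + 3. (Step 1 is a valid identity: 1/(x - 3) - 3/(x(x - 3)) = (x - 3)/(x(x - 3)) = 1/x.)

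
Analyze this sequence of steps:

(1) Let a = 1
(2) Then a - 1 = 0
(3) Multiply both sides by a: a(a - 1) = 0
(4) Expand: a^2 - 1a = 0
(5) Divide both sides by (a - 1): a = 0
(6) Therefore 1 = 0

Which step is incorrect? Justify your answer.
Step 5: Divide both sides by (a - 1): a = 0

Step 5 divides both sides by (a - 1). However, since a = 1, we have (a - 1) = 0. Division by zero is undefined, making this step invalid.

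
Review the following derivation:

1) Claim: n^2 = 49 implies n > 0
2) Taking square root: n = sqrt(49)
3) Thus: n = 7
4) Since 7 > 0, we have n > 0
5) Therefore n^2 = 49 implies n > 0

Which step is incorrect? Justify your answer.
Step 2: Taking square root: n = sqrt(49)

Step 2 takes the square root and assumes the positive root only. The equation n^2 = 49 actually has two solutions: n = 7 and n = -7. The proof silently assumes n > 0 without justification, then uses this assumption to conclude n > 0, which is circular. The counterexample n = -7 shows the claim is false.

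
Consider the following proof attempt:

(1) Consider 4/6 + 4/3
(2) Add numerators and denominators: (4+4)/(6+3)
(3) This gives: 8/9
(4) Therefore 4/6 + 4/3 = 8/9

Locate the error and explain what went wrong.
Step 2: Add numerators and denominators: (4+4)/(6+3)

Step 2 incorrectly adds fractions by separately adding numerators and denominators. This is wrong. The correct method requires a common denominator: 4/6 + 4/3 = (4×3 + 4×6)/(6×3) = 36/18 = 2. The method used gives 8/9, which is different.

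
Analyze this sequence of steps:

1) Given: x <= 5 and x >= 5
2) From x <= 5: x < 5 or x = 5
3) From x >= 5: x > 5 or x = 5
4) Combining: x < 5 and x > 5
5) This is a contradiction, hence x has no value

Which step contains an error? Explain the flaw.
Step 4: Combining: x < 5 and x > 5

Step 4 incorrectly combines the conditions. From x <= 5 and x >= 5, the intersection is x = 5. The error treats the 'or' cases as 'and' requirements. The correct conclusion is that x = 5 is the unique solution, not that no solution exists.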